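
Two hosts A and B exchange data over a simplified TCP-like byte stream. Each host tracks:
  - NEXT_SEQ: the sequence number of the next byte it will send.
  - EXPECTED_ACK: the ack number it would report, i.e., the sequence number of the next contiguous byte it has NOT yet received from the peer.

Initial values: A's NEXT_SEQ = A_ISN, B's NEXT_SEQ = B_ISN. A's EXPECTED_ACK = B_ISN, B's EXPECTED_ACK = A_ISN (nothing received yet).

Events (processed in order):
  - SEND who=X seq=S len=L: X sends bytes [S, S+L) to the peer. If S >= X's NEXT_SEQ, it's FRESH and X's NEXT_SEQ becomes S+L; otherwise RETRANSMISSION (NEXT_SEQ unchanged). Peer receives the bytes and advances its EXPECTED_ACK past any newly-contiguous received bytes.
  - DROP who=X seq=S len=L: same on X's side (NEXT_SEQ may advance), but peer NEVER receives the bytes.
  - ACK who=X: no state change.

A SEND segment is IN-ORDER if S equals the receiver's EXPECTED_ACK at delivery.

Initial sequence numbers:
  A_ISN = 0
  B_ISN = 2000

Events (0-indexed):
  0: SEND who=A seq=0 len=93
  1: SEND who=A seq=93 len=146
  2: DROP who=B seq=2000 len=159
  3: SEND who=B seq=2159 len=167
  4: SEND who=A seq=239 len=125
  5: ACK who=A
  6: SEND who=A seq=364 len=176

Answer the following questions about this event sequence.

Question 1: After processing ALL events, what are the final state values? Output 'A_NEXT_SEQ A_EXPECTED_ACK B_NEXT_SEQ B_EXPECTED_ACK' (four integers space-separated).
After event 0: A_seq=93 A_ack=2000 B_seq=2000 B_ack=93
After event 1: A_seq=239 A_ack=2000 B_seq=2000 B_ack=239
After event 2: A_seq=239 A_ack=2000 B_seq=2159 B_ack=239
After event 3: A_seq=239 A_ack=2000 B_seq=2326 B_ack=239
After event 4: A_seq=364 A_ack=2000 B_seq=2326 B_ack=364
After event 5: A_seq=364 A_ack=2000 B_seq=2326 B_ack=364
After event 6: A_seq=540 A_ack=2000 B_seq=2326 B_ack=540

Answer: 540 2000 2326 540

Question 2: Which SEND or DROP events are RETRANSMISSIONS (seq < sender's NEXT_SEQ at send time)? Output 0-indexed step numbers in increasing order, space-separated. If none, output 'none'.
Step 0: SEND seq=0 -> fresh
Step 1: SEND seq=93 -> fresh
Step 2: DROP seq=2000 -> fresh
Step 3: SEND seq=2159 -> fresh
Step 4: SEND seq=239 -> fresh
Step 6: SEND seq=364 -> fresh

Answer: none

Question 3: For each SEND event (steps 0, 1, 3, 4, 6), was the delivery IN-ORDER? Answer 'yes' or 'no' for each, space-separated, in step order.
Step 0: SEND seq=0 -> in-order
Step 1: SEND seq=93 -> in-order
Step 3: SEND seq=2159 -> out-of-order
Step 4: SEND seq=239 -> in-order
Step 6: SEND seq=364 -> in-order

Answer: yes yes no yes yes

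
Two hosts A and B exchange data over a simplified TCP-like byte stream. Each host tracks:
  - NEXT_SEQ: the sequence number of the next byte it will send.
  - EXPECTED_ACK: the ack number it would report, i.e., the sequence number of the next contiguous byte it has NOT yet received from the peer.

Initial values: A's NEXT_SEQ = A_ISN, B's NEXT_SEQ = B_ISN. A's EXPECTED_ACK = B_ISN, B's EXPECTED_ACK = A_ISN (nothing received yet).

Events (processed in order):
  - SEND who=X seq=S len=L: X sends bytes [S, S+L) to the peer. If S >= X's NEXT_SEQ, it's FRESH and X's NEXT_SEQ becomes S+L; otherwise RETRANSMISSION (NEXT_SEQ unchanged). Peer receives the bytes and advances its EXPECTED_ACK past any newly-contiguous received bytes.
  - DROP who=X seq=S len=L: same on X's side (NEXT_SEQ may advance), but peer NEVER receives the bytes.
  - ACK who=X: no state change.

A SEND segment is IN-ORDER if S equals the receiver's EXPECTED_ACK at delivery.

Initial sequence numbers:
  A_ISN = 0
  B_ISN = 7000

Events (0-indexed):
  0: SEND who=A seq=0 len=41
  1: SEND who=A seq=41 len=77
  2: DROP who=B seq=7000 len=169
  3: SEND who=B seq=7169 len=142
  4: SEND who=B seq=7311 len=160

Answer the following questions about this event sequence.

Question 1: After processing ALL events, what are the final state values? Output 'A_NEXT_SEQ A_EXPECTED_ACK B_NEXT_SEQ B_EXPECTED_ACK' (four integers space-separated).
Answer: 118 7000 7471 118

Derivation:
After event 0: A_seq=41 A_ack=7000 B_seq=7000 B_ack=41
After event 1: A_seq=118 A_ack=7000 B_seq=7000 B_ack=118
After event 2: A_seq=118 A_ack=7000 B_seq=7169 B_ack=118
After event 3: A_seq=118 A_ack=7000 B_seq=7311 B_ack=118
After event 4: A_seq=118 A_ack=7000 B_seq=7471 B_ack=118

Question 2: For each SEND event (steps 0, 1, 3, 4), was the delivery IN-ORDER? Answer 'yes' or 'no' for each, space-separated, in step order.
Answer: yes yes no no

Derivation:
Step 0: SEND seq=0 -> in-order
Step 1: SEND seq=41 -> in-order
Step 3: SEND seq=7169 -> out-of-order
Step 4: SEND seq=7311 -> out-of-order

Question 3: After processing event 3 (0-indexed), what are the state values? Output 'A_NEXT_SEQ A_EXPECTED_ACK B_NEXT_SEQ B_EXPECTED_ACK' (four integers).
After event 0: A_seq=41 A_ack=7000 B_seq=7000 B_ack=41
After event 1: A_seq=118 A_ack=7000 B_seq=7000 B_ack=118
After event 2: A_seq=118 A_ack=7000 B_seq=7169 B_ack=118
After event 3: A_seq=118 A_ack=7000 B_seq=7311 B_ack=118

118 7000 7311 118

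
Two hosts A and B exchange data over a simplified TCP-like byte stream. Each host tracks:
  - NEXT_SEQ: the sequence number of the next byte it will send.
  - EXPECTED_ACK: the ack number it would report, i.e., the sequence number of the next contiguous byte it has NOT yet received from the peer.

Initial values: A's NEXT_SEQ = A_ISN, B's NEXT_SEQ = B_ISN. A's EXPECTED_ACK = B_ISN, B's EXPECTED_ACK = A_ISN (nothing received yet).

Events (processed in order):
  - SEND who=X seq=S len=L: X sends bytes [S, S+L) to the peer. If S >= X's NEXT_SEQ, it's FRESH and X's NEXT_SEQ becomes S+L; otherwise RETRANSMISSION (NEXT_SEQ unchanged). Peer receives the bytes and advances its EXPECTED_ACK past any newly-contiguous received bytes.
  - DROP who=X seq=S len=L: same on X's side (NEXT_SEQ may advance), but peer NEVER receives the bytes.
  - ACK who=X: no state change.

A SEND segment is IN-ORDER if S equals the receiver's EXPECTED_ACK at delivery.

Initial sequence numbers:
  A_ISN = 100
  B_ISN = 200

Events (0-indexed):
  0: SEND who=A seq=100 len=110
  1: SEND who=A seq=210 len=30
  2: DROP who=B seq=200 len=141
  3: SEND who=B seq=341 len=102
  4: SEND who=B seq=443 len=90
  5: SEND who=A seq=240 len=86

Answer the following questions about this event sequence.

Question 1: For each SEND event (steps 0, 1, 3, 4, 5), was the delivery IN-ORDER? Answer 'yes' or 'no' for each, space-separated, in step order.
Answer: yes yes no no yes

Derivation:
Step 0: SEND seq=100 -> in-order
Step 1: SEND seq=210 -> in-order
Step 3: SEND seq=341 -> out-of-order
Step 4: SEND seq=443 -> out-of-order
Step 5: SEND seq=240 -> in-order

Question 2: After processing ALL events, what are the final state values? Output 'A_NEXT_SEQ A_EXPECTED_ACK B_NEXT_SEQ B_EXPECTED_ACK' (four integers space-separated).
Answer: 326 200 533 326

Derivation:
After event 0: A_seq=210 A_ack=200 B_seq=200 B_ack=210
After event 1: A_seq=240 A_ack=200 B_seq=200 B_ack=240
After event 2: A_seq=240 A_ack=200 B_seq=341 B_ack=240
After event 3: A_seq=240 A_ack=200 B_seq=443 B_ack=240
After event 4: A_seq=240 A_ack=200 B_seq=533 B_ack=240
After event 5: A_seq=326 A_ack=200 B_seq=533 B_ack=326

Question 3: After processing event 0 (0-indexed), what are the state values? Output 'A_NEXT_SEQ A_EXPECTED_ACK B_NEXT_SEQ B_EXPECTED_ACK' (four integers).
After event 0: A_seq=210 A_ack=200 B_seq=200 B_ack=210

210 200 200 210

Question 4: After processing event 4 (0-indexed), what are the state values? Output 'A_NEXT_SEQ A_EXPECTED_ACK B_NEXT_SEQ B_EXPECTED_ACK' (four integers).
After event 0: A_seq=210 A_ack=200 B_seq=200 B_ack=210
After event 1: A_seq=240 A_ack=200 B_seq=200 B_ack=240
After event 2: A_seq=240 A_ack=200 B_seq=341 B_ack=240
After event 3: A_seq=240 A_ack=200 B_seq=443 B_ack=240
After event 4: A_seq=240 A_ack=200 B_seq=533 B_ack=240

240 200 533 240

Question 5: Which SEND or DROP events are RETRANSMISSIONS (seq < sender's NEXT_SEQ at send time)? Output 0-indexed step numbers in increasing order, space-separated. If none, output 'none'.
Answer: none

Derivation:
Step 0: SEND seq=100 -> fresh
Step 1: SEND seq=210 -> fresh
Step 2: DROP seq=200 -> fresh
Step 3: SEND seq=341 -> fresh
Step 4: SEND seq=443 -> fresh
Step 5: SEND seq=240 -> fresh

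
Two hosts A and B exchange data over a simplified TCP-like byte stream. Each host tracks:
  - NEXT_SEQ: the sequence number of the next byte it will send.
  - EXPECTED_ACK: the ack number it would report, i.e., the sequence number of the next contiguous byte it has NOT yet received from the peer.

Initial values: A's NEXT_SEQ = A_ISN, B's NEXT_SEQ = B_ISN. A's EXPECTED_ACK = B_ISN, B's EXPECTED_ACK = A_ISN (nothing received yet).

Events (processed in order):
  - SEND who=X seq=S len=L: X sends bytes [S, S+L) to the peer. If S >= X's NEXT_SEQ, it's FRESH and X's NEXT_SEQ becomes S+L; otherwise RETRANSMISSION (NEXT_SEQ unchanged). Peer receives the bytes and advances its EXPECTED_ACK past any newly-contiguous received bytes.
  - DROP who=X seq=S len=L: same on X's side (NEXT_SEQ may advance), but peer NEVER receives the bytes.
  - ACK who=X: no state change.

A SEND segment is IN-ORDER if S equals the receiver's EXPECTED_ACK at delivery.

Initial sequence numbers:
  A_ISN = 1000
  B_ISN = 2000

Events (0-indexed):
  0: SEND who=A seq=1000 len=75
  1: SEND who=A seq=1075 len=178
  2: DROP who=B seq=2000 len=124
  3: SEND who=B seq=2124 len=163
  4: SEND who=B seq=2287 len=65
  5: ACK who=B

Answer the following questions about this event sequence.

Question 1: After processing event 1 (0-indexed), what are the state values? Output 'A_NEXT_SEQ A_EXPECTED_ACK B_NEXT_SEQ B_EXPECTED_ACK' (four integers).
After event 0: A_seq=1075 A_ack=2000 B_seq=2000 B_ack=1075
After event 1: A_seq=1253 A_ack=2000 B_seq=2000 B_ack=1253

1253 2000 2000 1253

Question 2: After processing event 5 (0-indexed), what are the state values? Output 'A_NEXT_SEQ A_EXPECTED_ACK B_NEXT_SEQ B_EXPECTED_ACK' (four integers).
After event 0: A_seq=1075 A_ack=2000 B_seq=2000 B_ack=1075
After event 1: A_seq=1253 A_ack=2000 B_seq=2000 B_ack=1253
After event 2: A_seq=1253 A_ack=2000 B_seq=2124 B_ack=1253
After event 3: A_seq=1253 A_ack=2000 B_seq=2287 B_ack=1253
After event 4: A_seq=1253 A_ack=2000 B_seq=2352 B_ack=1253
After event 5: A_seq=1253 A_ack=2000 B_seq=2352 B_ack=1253

1253 2000 2352 1253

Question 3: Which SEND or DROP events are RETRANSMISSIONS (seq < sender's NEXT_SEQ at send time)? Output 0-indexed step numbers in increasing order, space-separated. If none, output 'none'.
Step 0: SEND seq=1000 -> fresh
Step 1: SEND seq=1075 -> fresh
Step 2: DROP seq=2000 -> fresh
Step 3: SEND seq=2124 -> fresh
Step 4: SEND seq=2287 -> fresh

Answer: none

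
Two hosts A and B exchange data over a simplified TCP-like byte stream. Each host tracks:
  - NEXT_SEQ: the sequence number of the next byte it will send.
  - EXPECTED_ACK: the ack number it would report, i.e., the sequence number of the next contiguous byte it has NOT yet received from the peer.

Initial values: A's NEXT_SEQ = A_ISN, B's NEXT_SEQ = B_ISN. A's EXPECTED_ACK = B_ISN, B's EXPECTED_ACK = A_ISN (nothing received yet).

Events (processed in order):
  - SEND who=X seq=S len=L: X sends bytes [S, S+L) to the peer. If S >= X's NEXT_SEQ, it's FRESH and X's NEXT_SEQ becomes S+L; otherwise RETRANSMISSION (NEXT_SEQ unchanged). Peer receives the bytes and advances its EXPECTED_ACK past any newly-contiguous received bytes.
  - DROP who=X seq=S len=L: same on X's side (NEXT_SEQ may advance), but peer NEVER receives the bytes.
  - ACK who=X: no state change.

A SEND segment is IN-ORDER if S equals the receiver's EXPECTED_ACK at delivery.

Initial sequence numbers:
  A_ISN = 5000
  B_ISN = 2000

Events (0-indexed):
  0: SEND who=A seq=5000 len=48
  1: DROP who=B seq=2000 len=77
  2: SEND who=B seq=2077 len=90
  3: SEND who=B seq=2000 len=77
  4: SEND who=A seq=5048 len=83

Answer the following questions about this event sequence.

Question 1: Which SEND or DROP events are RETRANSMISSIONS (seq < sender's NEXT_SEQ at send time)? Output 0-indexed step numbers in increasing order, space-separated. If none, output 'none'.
Answer: 3

Derivation:
Step 0: SEND seq=5000 -> fresh
Step 1: DROP seq=2000 -> fresh
Step 2: SEND seq=2077 -> fresh
Step 3: SEND seq=2000 -> retransmit
Step 4: SEND seq=5048 -> fresh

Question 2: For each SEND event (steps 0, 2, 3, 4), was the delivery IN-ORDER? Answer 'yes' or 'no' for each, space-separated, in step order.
Step 0: SEND seq=5000 -> in-order
Step 2: SEND seq=2077 -> out-of-order
Step 3: SEND seq=2000 -> in-order
Step 4: SEND seq=5048 -> in-order

Answer: yes no yes yes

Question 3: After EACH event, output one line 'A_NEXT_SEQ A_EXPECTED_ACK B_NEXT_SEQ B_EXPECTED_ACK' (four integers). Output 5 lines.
5048 2000 2000 5048
5048 2000 2077 5048
5048 2000 2167 5048
5048 2167 2167 5048
5131 2167 2167 5131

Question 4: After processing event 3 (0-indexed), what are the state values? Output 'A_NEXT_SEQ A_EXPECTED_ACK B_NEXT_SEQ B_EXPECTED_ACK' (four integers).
After event 0: A_seq=5048 A_ack=2000 B_seq=2000 B_ack=5048
After event 1: A_seq=5048 A_ack=2000 B_seq=2077 B_ack=5048
After event 2: A_seq=5048 A_ack=2000 B_seq=2167 B_ack=5048
After event 3: A_seq=5048 A_ack=2167 B_seq=2167 B_ack=5048

5048 2167 2167 5048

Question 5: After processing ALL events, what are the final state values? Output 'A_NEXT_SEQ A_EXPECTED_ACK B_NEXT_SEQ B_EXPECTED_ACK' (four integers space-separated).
Answer: 5131 2167 2167 5131

Derivation:
After event 0: A_seq=5048 A_ack=2000 B_seq=2000 B_ack=5048
After event 1: A_seq=5048 A_ack=2000 B_seq=2077 B_ack=5048
After event 2: A_seq=5048 A_ack=2000 B_seq=2167 B_ack=5048
After event 3: A_seq=5048 A_ack=2167 B_seq=2167 B_ack=5048
After event 4: A_seq=5131 A_ack=2167 B_seq=2167 B_ack=5131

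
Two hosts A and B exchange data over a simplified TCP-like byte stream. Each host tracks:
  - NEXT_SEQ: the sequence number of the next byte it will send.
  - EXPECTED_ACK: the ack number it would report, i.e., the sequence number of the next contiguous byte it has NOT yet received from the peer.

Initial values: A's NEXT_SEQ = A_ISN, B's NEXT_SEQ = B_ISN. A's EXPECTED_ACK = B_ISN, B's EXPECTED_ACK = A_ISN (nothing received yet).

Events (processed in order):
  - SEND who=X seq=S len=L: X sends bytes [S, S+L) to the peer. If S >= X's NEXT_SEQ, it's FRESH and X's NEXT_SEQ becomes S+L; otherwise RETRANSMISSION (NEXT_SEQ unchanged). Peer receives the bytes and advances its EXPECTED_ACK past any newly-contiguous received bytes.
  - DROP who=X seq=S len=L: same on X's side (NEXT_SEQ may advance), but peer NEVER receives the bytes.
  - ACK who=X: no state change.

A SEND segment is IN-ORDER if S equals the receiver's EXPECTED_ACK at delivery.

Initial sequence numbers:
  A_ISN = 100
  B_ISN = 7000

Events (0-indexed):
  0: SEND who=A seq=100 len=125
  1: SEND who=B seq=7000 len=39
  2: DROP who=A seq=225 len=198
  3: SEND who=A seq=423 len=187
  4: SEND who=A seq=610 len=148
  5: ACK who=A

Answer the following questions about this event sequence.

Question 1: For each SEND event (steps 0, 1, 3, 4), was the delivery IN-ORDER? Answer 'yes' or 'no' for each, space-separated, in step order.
Step 0: SEND seq=100 -> in-order
Step 1: SEND seq=7000 -> in-order
Step 3: SEND seq=423 -> out-of-order
Step 4: SEND seq=610 -> out-of-order

Answer: yes yes no no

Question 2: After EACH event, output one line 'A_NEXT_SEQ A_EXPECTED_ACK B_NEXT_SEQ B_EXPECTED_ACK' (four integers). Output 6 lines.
225 7000 7000 225
225 7039 7039 225
423 7039 7039 225
610 7039 7039 225
758 7039 7039 225
758 7039 7039 225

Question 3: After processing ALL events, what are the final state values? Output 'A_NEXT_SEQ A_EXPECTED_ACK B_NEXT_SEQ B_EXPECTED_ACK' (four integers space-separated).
Answer: 758 7039 7039 225

Derivation:
After event 0: A_seq=225 A_ack=7000 B_seq=7000 B_ack=225
After event 1: A_seq=225 A_ack=7039 B_seq=7039 B_ack=225
After event 2: A_seq=423 A_ack=7039 B_seq=7039 B_ack=225
After event 3: A_seq=610 A_ack=7039 B_seq=7039 B_ack=225
After event 4: A_seq=758 A_ack=7039 B_seq=7039 B_ack=225
After event 5: A_seq=758 A_ack=7039 B_seq=7039 B_ack=225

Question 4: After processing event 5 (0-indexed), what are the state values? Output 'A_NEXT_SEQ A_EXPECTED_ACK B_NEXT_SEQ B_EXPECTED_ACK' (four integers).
After event 0: A_seq=225 A_ack=7000 B_seq=7000 B_ack=225
After event 1: A_seq=225 A_ack=7039 B_seq=7039 B_ack=225
After event 2: A_seq=423 A_ack=7039 B_seq=7039 B_ack=225
After event 3: A_seq=610 A_ack=7039 B_seq=7039 B_ack=225
After event 4: A_seq=758 A_ack=7039 B_seq=7039 B_ack=225
After event 5: A_seq=758 A_ack=7039 B_seq=7039 B_ack=225

758 7039 7039 225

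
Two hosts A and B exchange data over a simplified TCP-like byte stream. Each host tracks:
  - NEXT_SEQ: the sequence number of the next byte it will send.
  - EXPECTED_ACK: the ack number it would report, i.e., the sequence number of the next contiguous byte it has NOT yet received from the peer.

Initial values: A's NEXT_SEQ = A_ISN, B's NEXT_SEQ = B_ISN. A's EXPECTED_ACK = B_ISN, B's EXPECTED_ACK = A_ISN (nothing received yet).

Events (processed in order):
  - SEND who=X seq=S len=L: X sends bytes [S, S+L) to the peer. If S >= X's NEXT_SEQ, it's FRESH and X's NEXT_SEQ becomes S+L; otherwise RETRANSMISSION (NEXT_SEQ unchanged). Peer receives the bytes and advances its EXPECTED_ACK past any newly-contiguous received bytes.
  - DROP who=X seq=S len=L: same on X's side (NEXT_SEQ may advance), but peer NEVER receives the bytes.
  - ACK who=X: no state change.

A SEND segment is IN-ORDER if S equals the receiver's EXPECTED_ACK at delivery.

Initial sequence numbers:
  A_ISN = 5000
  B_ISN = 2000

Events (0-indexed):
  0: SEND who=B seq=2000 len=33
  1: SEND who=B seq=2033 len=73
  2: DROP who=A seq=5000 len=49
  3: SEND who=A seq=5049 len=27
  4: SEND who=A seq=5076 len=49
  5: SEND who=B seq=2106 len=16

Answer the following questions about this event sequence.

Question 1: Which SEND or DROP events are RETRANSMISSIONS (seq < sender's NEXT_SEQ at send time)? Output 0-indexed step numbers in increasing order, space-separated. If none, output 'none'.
Step 0: SEND seq=2000 -> fresh
Step 1: SEND seq=2033 -> fresh
Step 2: DROP seq=5000 -> fresh
Step 3: SEND seq=5049 -> fresh
Step 4: SEND seq=5076 -> fresh
Step 5: SEND seq=2106 -> fresh

Answer: none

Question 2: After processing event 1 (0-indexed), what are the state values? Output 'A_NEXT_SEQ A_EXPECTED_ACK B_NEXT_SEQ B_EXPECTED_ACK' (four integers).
After event 0: A_seq=5000 A_ack=2033 B_seq=2033 B_ack=5000
After event 1: A_seq=5000 A_ack=2106 B_seq=2106 B_ack=5000

5000 2106 2106 5000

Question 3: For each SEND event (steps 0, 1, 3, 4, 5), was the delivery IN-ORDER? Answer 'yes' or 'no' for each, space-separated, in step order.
Answer: yes yes no no yes

Derivation:
Step 0: SEND seq=2000 -> in-order
Step 1: SEND seq=2033 -> in-order
Step 3: SEND seq=5049 -> out-of-order
Step 4: SEND seq=5076 -> out-of-order
Step 5: SEND seq=2106 -> in-order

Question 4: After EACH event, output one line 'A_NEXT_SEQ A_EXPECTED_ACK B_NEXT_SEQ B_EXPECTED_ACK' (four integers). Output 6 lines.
5000 2033 2033 5000
5000 2106 2106 5000
5049 2106 2106 5000
5076 2106 2106 5000
5125 2106 2106 5000
5125 2122 2122 5000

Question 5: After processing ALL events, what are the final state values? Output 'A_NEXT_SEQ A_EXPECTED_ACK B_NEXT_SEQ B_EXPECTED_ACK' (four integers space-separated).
After event 0: A_seq=5000 A_ack=2033 B_seq=2033 B_ack=5000
After event 1: A_seq=5000 A_ack=2106 B_seq=2106 B_ack=5000
After event 2: A_seq=5049 A_ack=2106 B_seq=2106 B_ack=5000
After event 3: A_seq=5076 A_ack=2106 B_seq=2106 B_ack=5000
After event 4: A_seq=5125 A_ack=2106 B_seq=2106 B_ack=5000
After event 5: A_seq=5125 A_ack=2122 B_seq=2122 B_ack=5000

Answer: 5125 2122 2122 5000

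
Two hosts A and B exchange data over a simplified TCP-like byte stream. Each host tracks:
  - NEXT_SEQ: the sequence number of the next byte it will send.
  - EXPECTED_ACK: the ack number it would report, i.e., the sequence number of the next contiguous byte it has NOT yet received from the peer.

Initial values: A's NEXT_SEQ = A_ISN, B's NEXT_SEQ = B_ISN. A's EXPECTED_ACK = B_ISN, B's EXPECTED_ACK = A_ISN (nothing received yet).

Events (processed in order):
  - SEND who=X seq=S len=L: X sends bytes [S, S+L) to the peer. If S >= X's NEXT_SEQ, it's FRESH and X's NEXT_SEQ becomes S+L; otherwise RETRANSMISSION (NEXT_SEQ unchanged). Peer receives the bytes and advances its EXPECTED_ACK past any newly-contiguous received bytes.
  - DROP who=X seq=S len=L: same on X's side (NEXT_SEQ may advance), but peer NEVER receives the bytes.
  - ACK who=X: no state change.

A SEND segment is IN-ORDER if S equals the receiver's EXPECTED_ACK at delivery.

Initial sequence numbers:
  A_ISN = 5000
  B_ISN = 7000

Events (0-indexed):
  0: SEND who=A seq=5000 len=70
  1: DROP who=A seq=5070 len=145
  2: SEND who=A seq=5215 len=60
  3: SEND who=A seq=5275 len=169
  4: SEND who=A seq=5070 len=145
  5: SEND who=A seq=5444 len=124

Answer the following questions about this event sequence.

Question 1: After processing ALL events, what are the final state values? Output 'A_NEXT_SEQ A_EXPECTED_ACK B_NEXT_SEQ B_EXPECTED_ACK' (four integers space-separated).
Answer: 5568 7000 7000 5568

Derivation:
After event 0: A_seq=5070 A_ack=7000 B_seq=7000 B_ack=5070
After event 1: A_seq=5215 A_ack=7000 B_seq=7000 B_ack=5070
After event 2: A_seq=5275 A_ack=7000 B_seq=7000 B_ack=5070
After event 3: A_seq=5444 A_ack=7000 B_seq=7000 B_ack=5070
After event 4: A_seq=5444 A_ack=7000 B_seq=7000 B_ack=5444
After event 5: A_seq=5568 A_ack=7000 B_seq=7000 B_ack=5568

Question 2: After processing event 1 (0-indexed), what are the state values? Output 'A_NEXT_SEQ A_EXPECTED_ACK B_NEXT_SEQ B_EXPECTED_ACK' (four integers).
After event 0: A_seq=5070 A_ack=7000 B_seq=7000 B_ack=5070
After event 1: A_seq=5215 A_ack=7000 B_seq=7000 B_ack=5070

5215 7000 7000 5070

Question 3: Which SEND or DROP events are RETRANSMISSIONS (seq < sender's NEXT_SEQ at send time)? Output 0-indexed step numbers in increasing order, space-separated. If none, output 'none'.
Step 0: SEND seq=5000 -> fresh
Step 1: DROP seq=5070 -> fresh
Step 2: SEND seq=5215 -> fresh
Step 3: SEND seq=5275 -> fresh
Step 4: SEND seq=5070 -> retransmit
Step 5: SEND seq=5444 -> fresh

Answer: 4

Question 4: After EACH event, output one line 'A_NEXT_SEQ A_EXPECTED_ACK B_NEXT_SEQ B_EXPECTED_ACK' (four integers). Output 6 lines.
5070 7000 7000 5070
5215 7000 7000 5070
5275 7000 7000 5070
5444 7000 7000 5070
5444 7000 7000 5444
5568 7000 7000 5568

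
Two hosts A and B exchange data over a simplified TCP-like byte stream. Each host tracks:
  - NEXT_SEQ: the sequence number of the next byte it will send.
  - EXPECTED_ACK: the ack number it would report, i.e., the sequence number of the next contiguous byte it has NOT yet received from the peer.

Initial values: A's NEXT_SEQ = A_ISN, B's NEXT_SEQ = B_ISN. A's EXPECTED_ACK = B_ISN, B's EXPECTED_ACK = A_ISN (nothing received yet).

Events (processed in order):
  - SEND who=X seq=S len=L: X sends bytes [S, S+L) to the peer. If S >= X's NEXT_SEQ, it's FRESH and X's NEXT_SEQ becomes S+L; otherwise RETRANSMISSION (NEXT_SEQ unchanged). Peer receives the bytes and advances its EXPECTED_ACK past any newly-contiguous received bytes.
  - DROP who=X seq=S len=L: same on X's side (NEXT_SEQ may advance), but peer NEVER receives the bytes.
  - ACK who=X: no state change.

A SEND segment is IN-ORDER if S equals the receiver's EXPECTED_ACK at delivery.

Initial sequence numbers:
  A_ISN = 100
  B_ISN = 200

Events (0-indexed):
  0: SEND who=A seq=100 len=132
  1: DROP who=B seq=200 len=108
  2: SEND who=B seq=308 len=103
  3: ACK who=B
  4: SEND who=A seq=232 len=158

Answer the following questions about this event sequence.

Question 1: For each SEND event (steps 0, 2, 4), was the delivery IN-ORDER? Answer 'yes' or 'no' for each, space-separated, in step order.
Answer: yes no yes

Derivation:
Step 0: SEND seq=100 -> in-order
Step 2: SEND seq=308 -> out-of-order
Step 4: SEND seq=232 -> in-order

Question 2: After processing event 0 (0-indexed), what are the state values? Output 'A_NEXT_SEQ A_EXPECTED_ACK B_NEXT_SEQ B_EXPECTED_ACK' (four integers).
After event 0: A_seq=232 A_ack=200 B_seq=200 B_ack=232

232 200 200 232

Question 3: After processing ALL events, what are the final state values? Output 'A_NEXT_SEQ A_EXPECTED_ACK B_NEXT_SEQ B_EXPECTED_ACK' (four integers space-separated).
Answer: 390 200 411 390

Derivation:
After event 0: A_seq=232 A_ack=200 B_seq=200 B_ack=232
After event 1: A_seq=232 A_ack=200 B_seq=308 B_ack=232
After event 2: A_seq=232 A_ack=200 B_seq=411 B_ack=232
After event 3: A_seq=232 A_ack=200 B_seq=411 B_ack=232
After event 4: A_seq=390 A_ack=200 B_seq=411 B_ack=390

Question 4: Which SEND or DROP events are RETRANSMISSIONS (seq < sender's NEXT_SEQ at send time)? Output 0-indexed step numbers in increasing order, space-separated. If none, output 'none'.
Step 0: SEND seq=100 -> fresh
Step 1: DROP seq=200 -> fresh
Step 2: SEND seq=308 -> fresh
Step 4: SEND seq=232 -> fresh

Answer: none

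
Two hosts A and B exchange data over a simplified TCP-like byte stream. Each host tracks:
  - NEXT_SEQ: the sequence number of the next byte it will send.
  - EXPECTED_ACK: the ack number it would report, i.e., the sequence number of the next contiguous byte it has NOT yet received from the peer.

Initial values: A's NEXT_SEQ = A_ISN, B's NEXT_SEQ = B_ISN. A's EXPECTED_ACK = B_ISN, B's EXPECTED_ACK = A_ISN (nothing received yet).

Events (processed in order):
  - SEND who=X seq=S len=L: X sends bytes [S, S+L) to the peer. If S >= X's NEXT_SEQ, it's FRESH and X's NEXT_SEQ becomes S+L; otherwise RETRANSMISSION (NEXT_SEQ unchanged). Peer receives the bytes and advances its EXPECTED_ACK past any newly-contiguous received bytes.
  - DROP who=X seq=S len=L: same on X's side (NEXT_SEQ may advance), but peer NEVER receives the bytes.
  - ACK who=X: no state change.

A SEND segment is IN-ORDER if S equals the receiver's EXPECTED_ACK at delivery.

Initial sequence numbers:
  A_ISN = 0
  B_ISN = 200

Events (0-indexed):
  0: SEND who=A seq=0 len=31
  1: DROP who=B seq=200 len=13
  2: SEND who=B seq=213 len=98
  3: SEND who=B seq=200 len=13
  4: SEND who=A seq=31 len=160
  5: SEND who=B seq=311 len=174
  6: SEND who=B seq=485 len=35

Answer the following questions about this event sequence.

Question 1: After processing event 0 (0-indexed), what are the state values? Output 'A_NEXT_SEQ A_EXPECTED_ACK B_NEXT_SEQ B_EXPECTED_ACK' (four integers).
After event 0: A_seq=31 A_ack=200 B_seq=200 B_ack=31

31 200 200 31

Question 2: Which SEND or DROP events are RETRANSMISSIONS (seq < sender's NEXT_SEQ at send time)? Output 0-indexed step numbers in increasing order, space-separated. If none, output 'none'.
Step 0: SEND seq=0 -> fresh
Step 1: DROP seq=200 -> fresh
Step 2: SEND seq=213 -> fresh
Step 3: SEND seq=200 -> retransmit
Step 4: SEND seq=31 -> fresh
Step 5: SEND seq=311 -> fresh
Step 6: SEND seq=485 -> fresh

Answer: 3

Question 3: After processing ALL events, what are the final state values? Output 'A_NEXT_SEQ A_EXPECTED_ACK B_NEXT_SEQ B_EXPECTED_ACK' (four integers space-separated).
Answer: 191 520 520 191

Derivation:
After event 0: A_seq=31 A_ack=200 B_seq=200 B_ack=31
After event 1: A_seq=31 A_ack=200 B_seq=213 B_ack=31
After event 2: A_seq=31 A_ack=200 B_seq=311 B_ack=31
After event 3: A_seq=31 A_ack=311 B_seq=311 B_ack=31
After event 4: A_seq=191 A_ack=311 B_seq=311 B_ack=191
After event 5: A_seq=191 A_ack=485 B_seq=485 B_ack=191
After event 6: A_seq=191 A_ack=520 B_seq=520 B_ack=191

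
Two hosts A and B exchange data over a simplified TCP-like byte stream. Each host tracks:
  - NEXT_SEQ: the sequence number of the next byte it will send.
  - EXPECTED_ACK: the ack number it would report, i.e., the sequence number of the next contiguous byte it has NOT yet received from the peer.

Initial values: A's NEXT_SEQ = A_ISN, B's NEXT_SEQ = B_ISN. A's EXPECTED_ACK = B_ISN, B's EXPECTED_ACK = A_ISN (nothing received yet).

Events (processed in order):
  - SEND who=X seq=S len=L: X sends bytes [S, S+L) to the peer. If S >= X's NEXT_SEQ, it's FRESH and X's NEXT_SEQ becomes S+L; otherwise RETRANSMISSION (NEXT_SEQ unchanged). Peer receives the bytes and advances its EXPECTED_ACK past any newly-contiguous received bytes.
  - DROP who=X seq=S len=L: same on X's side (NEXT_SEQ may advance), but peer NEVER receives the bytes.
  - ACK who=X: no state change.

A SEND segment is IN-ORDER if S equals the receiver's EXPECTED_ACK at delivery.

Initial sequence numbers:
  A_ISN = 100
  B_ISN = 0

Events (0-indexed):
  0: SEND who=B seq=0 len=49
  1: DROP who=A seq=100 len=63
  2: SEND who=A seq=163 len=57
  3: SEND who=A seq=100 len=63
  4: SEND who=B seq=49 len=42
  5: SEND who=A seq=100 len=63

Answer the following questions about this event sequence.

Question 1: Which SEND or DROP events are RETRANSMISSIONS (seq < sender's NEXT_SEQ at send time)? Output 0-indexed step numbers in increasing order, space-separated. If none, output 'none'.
Step 0: SEND seq=0 -> fresh
Step 1: DROP seq=100 -> fresh
Step 2: SEND seq=163 -> fresh
Step 3: SEND seq=100 -> retransmit
Step 4: SEND seq=49 -> fresh
Step 5: SEND seq=100 -> retransmit

Answer: 3 5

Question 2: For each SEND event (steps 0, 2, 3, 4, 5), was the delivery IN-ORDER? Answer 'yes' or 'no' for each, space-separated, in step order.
Answer: yes no yes yes no

Derivation:
Step 0: SEND seq=0 -> in-order
Step 2: SEND seq=163 -> out-of-order
Step 3: SEND seq=100 -> in-order
Step 4: SEND seq=49 -> in-order
Step 5: SEND seq=100 -> out-of-order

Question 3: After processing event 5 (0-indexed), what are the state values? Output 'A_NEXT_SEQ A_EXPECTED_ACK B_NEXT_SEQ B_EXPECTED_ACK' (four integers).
After event 0: A_seq=100 A_ack=49 B_seq=49 B_ack=100
After event 1: A_seq=163 A_ack=49 B_seq=49 B_ack=100
After event 2: A_seq=220 A_ack=49 B_seq=49 B_ack=100
After event 3: A_seq=220 A_ack=49 B_seq=49 B_ack=220
After event 4: A_seq=220 A_ack=91 B_seq=91 B_ack=220
After event 5: A_seq=220 A_ack=91 B_seq=91 B_ack=220

220 91 91 220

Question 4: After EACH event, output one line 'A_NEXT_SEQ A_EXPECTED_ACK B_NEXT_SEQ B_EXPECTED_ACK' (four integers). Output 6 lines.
100 49 49 100
163 49 49 100
220 49 49 100
220 49 49 220
220 91 91 220
220 91 91 220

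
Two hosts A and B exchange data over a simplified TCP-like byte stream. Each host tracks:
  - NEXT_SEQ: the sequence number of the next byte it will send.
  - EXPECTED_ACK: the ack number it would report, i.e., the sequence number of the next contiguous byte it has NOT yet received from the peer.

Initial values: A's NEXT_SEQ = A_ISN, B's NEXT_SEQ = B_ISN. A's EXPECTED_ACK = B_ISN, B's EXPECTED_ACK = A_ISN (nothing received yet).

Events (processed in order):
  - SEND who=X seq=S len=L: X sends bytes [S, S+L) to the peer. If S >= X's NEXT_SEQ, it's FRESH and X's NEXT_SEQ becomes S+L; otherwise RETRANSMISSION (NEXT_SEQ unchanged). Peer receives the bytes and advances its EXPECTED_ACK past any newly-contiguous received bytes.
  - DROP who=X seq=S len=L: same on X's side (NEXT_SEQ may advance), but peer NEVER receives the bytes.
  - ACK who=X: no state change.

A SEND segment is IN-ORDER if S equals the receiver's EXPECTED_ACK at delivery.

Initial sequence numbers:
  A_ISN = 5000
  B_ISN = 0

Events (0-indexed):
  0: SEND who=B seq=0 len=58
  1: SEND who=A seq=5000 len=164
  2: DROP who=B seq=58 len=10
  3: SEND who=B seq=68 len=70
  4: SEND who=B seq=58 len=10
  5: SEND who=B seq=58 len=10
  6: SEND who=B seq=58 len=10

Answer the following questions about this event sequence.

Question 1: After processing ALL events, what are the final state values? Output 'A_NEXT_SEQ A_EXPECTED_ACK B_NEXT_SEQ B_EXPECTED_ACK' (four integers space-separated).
After event 0: A_seq=5000 A_ack=58 B_seq=58 B_ack=5000
After event 1: A_seq=5164 A_ack=58 B_seq=58 B_ack=5164
After event 2: A_seq=5164 A_ack=58 B_seq=68 B_ack=5164
After event 3: A_seq=5164 A_ack=58 B_seq=138 B_ack=5164
After event 4: A_seq=5164 A_ack=138 B_seq=138 B_ack=5164
After event 5: A_seq=5164 A_ack=138 B_seq=138 B_ack=5164
After event 6: A_seq=5164 A_ack=138 B_seq=138 B_ack=5164

Answer: 5164 138 138 5164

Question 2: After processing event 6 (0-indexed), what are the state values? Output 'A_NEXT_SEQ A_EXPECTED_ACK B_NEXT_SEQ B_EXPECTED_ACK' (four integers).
After event 0: A_seq=5000 A_ack=58 B_seq=58 B_ack=5000
After event 1: A_seq=5164 A_ack=58 B_seq=58 B_ack=5164
After event 2: A_seq=5164 A_ack=58 B_seq=68 B_ack=5164
After event 3: A_seq=5164 A_ack=58 B_seq=138 B_ack=5164
After event 4: A_seq=5164 A_ack=138 B_seq=138 B_ack=5164
After event 5: A_seq=5164 A_ack=138 B_seq=138 B_ack=5164
After event 6: A_seq=5164 A_ack=138 B_seq=138 B_ack=5164

5164 138 138 5164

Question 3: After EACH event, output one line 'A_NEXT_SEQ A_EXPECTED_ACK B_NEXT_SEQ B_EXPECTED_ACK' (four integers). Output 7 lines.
5000 58 58 5000
5164 58 58 5164
5164 58 68 5164
5164 58 138 5164
5164 138 138 5164
5164 138 138 5164
5164 138 138 5164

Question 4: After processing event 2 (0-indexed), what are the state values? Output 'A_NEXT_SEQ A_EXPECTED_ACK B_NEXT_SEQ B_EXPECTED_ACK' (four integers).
After event 0: A_seq=5000 A_ack=58 B_seq=58 B_ack=5000
After event 1: A_seq=5164 A_ack=58 B_seq=58 B_ack=5164
After event 2: A_seq=5164 A_ack=58 B_seq=68 B_ack=5164

5164 58 68 5164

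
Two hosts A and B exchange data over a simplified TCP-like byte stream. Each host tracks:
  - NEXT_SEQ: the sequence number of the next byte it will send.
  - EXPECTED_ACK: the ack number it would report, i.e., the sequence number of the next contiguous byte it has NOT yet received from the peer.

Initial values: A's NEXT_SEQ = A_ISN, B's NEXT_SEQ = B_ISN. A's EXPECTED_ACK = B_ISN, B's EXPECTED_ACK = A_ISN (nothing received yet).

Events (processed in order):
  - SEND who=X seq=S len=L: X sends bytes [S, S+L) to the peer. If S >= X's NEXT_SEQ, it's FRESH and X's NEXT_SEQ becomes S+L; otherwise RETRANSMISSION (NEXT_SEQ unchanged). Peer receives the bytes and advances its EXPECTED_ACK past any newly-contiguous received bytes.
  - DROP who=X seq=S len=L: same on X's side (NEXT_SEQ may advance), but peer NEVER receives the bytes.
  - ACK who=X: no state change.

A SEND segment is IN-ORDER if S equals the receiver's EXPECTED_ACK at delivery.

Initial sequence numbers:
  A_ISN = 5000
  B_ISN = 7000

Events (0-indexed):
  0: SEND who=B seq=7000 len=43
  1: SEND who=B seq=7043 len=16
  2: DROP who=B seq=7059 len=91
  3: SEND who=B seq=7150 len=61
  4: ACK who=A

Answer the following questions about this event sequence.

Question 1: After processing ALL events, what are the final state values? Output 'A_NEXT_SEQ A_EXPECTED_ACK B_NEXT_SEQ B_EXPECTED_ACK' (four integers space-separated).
Answer: 5000 7059 7211 5000

Derivation:
After event 0: A_seq=5000 A_ack=7043 B_seq=7043 B_ack=5000
After event 1: A_seq=5000 A_ack=7059 B_seq=7059 B_ack=5000
After event 2: A_seq=5000 A_ack=7059 B_seq=7150 B_ack=5000
After event 3: A_seq=5000 A_ack=7059 B_seq=7211 B_ack=5000
After event 4: A_seq=5000 A_ack=7059 B_seq=7211 B_ack=5000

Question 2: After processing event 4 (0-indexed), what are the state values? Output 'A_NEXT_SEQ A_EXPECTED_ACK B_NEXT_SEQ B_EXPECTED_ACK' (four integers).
After event 0: A_seq=5000 A_ack=7043 B_seq=7043 B_ack=5000
After event 1: A_seq=5000 A_ack=7059 B_seq=7059 B_ack=5000
After event 2: A_seq=5000 A_ack=7059 B_seq=7150 B_ack=5000
After event 3: A_seq=5000 A_ack=7059 B_seq=7211 B_ack=5000
After event 4: A_seq=5000 A_ack=7059 B_seq=7211 B_ack=5000

5000 7059 7211 5000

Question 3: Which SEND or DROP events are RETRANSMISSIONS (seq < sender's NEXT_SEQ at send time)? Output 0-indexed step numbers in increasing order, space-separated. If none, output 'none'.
Step 0: SEND seq=7000 -> fresh
Step 1: SEND seq=7043 -> fresh
Step 2: DROP seq=7059 -> fresh
Step 3: SEND seq=7150 -> fresh

Answer: none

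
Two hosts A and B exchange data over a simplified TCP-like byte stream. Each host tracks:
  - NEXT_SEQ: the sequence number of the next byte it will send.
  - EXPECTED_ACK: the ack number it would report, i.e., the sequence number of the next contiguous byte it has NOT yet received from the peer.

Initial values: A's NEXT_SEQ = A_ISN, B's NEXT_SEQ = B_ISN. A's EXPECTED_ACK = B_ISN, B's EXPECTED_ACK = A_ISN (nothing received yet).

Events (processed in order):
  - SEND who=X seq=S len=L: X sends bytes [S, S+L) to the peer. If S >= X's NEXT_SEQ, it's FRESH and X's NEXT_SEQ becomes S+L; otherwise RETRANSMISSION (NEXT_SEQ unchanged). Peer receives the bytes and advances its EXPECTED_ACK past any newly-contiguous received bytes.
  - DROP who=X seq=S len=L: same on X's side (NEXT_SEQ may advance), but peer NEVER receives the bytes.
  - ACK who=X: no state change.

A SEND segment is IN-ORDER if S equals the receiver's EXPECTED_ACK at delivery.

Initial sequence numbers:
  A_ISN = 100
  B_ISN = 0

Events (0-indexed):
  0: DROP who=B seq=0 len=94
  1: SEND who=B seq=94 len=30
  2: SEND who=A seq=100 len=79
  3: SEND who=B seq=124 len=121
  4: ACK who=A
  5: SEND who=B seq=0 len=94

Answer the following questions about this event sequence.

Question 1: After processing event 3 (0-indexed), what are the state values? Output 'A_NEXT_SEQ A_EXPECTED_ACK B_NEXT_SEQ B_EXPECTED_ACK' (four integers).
After event 0: A_seq=100 A_ack=0 B_seq=94 B_ack=100
After event 1: A_seq=100 A_ack=0 B_seq=124 B_ack=100
After event 2: A_seq=179 A_ack=0 B_seq=124 B_ack=179
After event 3: A_seq=179 A_ack=0 B_seq=245 B_ack=179

179 0 245 179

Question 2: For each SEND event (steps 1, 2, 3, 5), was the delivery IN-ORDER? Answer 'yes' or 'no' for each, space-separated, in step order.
Answer: no yes no yes

Derivation:
Step 1: SEND seq=94 -> out-of-order
Step 2: SEND seq=100 -> in-order
Step 3: SEND seq=124 -> out-of-order
Step 5: SEND seq=0 -> in-order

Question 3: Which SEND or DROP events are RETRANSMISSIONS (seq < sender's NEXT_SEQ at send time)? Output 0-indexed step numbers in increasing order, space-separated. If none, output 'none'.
Step 0: DROP seq=0 -> fresh
Step 1: SEND seq=94 -> fresh
Step 2: SEND seq=100 -> fresh
Step 3: SEND seq=124 -> fresh
Step 5: SEND seq=0 -> retransmit

Answer: 5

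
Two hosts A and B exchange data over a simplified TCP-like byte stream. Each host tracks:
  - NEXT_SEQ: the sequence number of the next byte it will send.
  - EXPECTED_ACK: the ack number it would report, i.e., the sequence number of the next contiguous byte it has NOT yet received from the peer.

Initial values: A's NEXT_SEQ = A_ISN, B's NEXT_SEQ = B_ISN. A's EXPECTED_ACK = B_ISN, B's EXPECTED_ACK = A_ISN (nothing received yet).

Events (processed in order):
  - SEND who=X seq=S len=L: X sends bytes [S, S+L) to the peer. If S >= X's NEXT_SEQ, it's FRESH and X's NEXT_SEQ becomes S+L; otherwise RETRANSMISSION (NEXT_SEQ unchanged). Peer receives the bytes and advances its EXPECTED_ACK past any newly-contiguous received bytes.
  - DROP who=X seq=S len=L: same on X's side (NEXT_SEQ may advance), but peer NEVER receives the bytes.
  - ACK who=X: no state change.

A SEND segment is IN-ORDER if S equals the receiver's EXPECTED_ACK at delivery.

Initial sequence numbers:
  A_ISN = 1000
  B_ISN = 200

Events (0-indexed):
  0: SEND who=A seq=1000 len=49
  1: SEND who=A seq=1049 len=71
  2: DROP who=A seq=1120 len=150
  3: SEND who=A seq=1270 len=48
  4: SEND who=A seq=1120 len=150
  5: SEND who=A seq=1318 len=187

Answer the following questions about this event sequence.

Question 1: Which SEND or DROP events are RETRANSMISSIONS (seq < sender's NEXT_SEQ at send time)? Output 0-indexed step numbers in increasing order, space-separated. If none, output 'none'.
Step 0: SEND seq=1000 -> fresh
Step 1: SEND seq=1049 -> fresh
Step 2: DROP seq=1120 -> fresh
Step 3: SEND seq=1270 -> fresh
Step 4: SEND seq=1120 -> retransmit
Step 5: SEND seq=1318 -> fresh

Answer: 4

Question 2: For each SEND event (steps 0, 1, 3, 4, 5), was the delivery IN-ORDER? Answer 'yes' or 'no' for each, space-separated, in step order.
Step 0: SEND seq=1000 -> in-order
Step 1: SEND seq=1049 -> in-order
Step 3: SEND seq=1270 -> out-of-order
Step 4: SEND seq=1120 -> in-order
Step 5: SEND seq=1318 -> in-order

Answer: yes yes no yes yes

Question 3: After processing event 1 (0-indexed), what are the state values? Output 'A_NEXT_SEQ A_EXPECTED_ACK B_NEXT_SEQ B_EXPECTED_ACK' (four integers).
After event 0: A_seq=1049 A_ack=200 B_seq=200 B_ack=1049
After event 1: A_seq=1120 A_ack=200 B_seq=200 B_ack=1120

1120 200 200 1120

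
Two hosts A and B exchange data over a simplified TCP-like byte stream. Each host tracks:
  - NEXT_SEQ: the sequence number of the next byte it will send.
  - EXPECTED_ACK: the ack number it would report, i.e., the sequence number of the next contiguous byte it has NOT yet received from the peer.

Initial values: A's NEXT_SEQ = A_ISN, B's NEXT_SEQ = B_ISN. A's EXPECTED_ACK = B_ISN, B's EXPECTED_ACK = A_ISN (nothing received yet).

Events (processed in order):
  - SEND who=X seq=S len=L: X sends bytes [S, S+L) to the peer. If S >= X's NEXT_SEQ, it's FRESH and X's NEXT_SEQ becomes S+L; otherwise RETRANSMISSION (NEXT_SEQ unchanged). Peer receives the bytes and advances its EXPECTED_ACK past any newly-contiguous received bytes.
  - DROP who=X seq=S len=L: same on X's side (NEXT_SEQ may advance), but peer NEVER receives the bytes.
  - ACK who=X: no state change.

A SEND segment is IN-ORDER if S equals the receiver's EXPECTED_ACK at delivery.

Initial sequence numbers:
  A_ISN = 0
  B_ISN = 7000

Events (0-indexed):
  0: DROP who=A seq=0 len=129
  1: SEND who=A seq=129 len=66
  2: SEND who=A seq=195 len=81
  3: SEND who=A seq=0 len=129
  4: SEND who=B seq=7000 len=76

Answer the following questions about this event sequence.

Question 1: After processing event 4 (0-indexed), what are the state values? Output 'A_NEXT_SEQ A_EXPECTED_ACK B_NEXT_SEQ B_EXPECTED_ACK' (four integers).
After event 0: A_seq=129 A_ack=7000 B_seq=7000 B_ack=0
After event 1: A_seq=195 A_ack=7000 B_seq=7000 B_ack=0
After event 2: A_seq=276 A_ack=7000 B_seq=7000 B_ack=0
After event 3: A_seq=276 A_ack=7000 B_seq=7000 B_ack=276
After event 4: A_seq=276 A_ack=7076 B_seq=7076 B_ack=276

276 7076 7076 276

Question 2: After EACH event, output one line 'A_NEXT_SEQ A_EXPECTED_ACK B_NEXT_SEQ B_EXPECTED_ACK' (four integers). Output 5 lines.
129 7000 7000 0
195 7000 7000 0
276 7000 7000 0
276 7000 7000 276
276 7076 7076 276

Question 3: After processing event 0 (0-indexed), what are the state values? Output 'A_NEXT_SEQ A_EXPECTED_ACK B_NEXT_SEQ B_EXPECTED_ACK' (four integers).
After event 0: A_seq=129 A_ack=7000 B_seq=7000 B_ack=0

129 7000 7000 0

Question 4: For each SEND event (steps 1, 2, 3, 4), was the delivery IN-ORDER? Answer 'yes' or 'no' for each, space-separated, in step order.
Step 1: SEND seq=129 -> out-of-order
Step 2: SEND seq=195 -> out-of-order
Step 3: SEND seq=0 -> in-order
Step 4: SEND seq=7000 -> in-order

Answer: no no yes yes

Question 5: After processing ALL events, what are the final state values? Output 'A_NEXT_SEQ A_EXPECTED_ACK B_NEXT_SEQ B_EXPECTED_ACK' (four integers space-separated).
After event 0: A_seq=129 A_ack=7000 B_seq=7000 B_ack=0
After event 1: A_seq=195 A_ack=7000 B_seq=7000 B_ack=0
After event 2: A_seq=276 A_ack=7000 B_seq=7000 B_ack=0
After event 3: A_seq=276 A_ack=7000 B_seq=7000 B_ack=276
After event 4: A_seq=276 A_ack=7076 B_seq=7076 B_ack=276

Answer: 276 7076 7076 276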